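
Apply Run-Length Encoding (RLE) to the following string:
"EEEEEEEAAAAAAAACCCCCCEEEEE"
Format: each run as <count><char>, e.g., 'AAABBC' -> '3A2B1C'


Scanning runs left to right:
  i=0: run of 'E' x 7 -> '7E'
  i=7: run of 'A' x 8 -> '8A'
  i=15: run of 'C' x 6 -> '6C'
  i=21: run of 'E' x 5 -> '5E'

RLE = 7E8A6C5E


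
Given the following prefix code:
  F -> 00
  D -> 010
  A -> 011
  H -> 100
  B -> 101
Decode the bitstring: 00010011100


Decoding step by step:
Bits 00 -> F
Bits 010 -> D
Bits 011 -> A
Bits 100 -> H


Decoded message: FDAH


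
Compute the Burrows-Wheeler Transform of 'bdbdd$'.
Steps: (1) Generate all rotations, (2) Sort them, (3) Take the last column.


Rotations (sorted):
  0: $bdbdd -> last char: d
  1: bdbdd$ -> last char: $
  2: bdd$bd -> last char: d
  3: d$bdbd -> last char: d
  4: dbdd$b -> last char: b
  5: dd$bdb -> last char: b


BWT = d$ddbb


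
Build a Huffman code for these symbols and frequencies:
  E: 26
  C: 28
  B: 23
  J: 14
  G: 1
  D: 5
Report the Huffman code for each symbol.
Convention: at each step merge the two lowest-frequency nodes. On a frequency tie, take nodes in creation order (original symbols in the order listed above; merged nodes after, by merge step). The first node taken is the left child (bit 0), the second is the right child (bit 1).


Huffman tree construction:
Step 1: Merge G(1) + D(5) = 6
Step 2: Merge (G+D)(6) + J(14) = 20
Step 3: Merge ((G+D)+J)(20) + B(23) = 43
Step 4: Merge E(26) + C(28) = 54
Step 5: Merge (((G+D)+J)+B)(43) + (E+C)(54) = 97
Read each symbol's code off the tree from the root (left child = 0, right child = 1).

Codes:
  E: 10 (length 2)
  C: 11 (length 2)
  B: 01 (length 2)
  J: 001 (length 3)
  G: 0000 (length 4)
  D: 0001 (length 4)
Average code length: 220/97 = 2.2680 bits/symbol


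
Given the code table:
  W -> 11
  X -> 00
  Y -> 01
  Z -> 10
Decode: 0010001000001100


Decoding:
00 -> X
10 -> Z
00 -> X
10 -> Z
00 -> X
00 -> X
11 -> W
00 -> X


Result: XZXZXXWX


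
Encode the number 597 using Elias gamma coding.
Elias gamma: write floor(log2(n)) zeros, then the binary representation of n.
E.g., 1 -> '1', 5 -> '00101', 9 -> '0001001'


num_bits = floor(log2(597)) + 1 = 10
leading_zeros = num_bits - 1 = 9
binary(597) = 1001010101

Elias gamma(597) = '000000000' + '1001010101' = 0000000001001010101 (19 bits)


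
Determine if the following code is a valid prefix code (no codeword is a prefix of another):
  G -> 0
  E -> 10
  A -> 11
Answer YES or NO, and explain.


Checking each pair (does one codeword prefix another?):
  G='0' vs E='10': no prefix
  G='0' vs A='11': no prefix
  E='10' vs G='0': no prefix
  E='10' vs A='11': no prefix
  A='11' vs G='0': no prefix
  A='11' vs E='10': no prefix
No violation found over all pairs.

YES -- this is a valid prefix code. No codeword is a prefix of any other codeword.


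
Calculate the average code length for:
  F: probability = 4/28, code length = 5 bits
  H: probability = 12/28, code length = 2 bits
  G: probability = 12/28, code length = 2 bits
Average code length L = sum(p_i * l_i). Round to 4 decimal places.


Weighted contributions p_i * l_i:
  F: (4/28) * 5 = 20/28
  H: (12/28) * 2 = 24/28
  G: (12/28) * 2 = 24/28
Sum = (20 + 24 + 24)/28 = 68/28

L = 68/28 = 2.4286 bits/symbol


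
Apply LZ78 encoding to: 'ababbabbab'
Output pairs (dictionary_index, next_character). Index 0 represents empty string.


LZ78 encoding steps:
Dictionary: {0: ''}
Step 1: w='' (idx 0), next='a' -> output (0, 'a'), add 'a' as idx 1
Step 2: w='' (idx 0), next='b' -> output (0, 'b'), add 'b' as idx 2
Step 3: w='a' (idx 1), next='b' -> output (1, 'b'), add 'ab' as idx 3
Step 4: w='b' (idx 2), next='a' -> output (2, 'a'), add 'ba' as idx 4
Step 5: w='b' (idx 2), next='b' -> output (2, 'b'), add 'bb' as idx 5
Step 6: w='ab' (idx 3), end of input -> output (3, '')


Encoded: [(0, 'a'), (0, 'b'), (1, 'b'), (2, 'a'), (2, 'b'), (3, '')]


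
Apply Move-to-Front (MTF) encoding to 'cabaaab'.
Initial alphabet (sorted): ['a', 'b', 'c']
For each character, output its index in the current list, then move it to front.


MTF encoding:
'c': index 2 in ['a', 'b', 'c'] -> ['c', 'a', 'b']
'a': index 1 in ['c', 'a', 'b'] -> ['a', 'c', 'b']
'b': index 2 in ['a', 'c', 'b'] -> ['b', 'a', 'c']
'a': index 1 in ['b', 'a', 'c'] -> ['a', 'b', 'c']
'a': index 0 in ['a', 'b', 'c'] -> ['a', 'b', 'c']
'a': index 0 in ['a', 'b', 'c'] -> ['a', 'b', 'c']
'b': index 1 in ['a', 'b', 'c'] -> ['b', 'a', 'c']


Output: [2, 1, 2, 1, 0, 0, 1]


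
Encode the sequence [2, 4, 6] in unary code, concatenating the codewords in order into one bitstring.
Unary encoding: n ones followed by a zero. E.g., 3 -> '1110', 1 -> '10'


Encode each number as n ones followed by a terminating 0:
  2 -> 110 (3 bits)
  4 -> 11110 (5 bits)
  6 -> 1111110 (7 bits)
Total length = 3 + 5 + 7 = 15 bits.

Unary([2, 4, 6]) = 110111101111110 (15 bits)


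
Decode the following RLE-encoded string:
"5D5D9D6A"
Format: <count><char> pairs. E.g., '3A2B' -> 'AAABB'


Expanding each <count><char> pair:
  5D -> 'DDDDD'
  5D -> 'DDDDD'
  9D -> 'DDDDDDDDD'
  6A -> 'AAAAAA'

Decoded = DDDDDDDDDDDDDDDDDDDAAAAAA


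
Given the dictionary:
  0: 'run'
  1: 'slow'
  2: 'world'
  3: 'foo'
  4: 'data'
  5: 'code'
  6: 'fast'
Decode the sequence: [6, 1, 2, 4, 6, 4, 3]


Look up each index in the dictionary:
  6 -> 'fast'
  1 -> 'slow'
  2 -> 'world'
  4 -> 'data'
  6 -> 'fast'
  4 -> 'data'
  3 -> 'foo'

Decoded: "fast slow world data fast data foo"


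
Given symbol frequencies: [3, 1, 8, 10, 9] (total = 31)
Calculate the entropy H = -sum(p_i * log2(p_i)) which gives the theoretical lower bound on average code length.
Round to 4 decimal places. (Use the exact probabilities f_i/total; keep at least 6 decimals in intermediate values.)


Per-symbol terms -p_i * log2(p_i) with p_i = f_i/31:
  p = 3/31 = 0.096774: log2(p) = -3.369234, -p*log2(p) = 0.326055
  p = 1/31 = 0.032258: log2(p) = -4.954196, -p*log2(p) = 0.159813
  p = 8/31 = 0.258065: log2(p) = -1.954196, -p*log2(p) = 0.504309
  p = 10/31 = 0.322581: log2(p) = -1.632268, -p*log2(p) = 0.526538
  p = 9/31 = 0.290323: log2(p) = -1.784271, -p*log2(p) = 0.518014
H = 0.326055 + 0.159813 + 0.504309 + 0.526538 + 0.518014 = 2.034729

H = 2.0347 bits/symbol


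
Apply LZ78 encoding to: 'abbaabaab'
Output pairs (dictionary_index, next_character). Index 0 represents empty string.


LZ78 encoding steps:
Dictionary: {0: ''}
Step 1: w='' (idx 0), next='a' -> output (0, 'a'), add 'a' as idx 1
Step 2: w='' (idx 0), next='b' -> output (0, 'b'), add 'b' as idx 2
Step 3: w='b' (idx 2), next='a' -> output (2, 'a'), add 'ba' as idx 3
Step 4: w='a' (idx 1), next='b' -> output (1, 'b'), add 'ab' as idx 4
Step 5: w='a' (idx 1), next='a' -> output (1, 'a'), add 'aa' as idx 5
Step 6: w='b' (idx 2), end of input -> output (2, '')


Encoded: [(0, 'a'), (0, 'b'), (2, 'a'), (1, 'b'), (1, 'a'), (2, '')]


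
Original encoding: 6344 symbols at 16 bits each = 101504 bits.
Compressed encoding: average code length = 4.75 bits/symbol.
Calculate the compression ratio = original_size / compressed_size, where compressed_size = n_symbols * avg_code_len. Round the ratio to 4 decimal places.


original_size = n_symbols * orig_bits = 6344 * 16 = 101504 bits
compressed_size = n_symbols * avg_code_len = 6344 * 4.75 = 30134.0 bits
ratio = original_size / compressed_size = 101504 / 30134.0 = 3.3684

Compression ratio = 3.3684


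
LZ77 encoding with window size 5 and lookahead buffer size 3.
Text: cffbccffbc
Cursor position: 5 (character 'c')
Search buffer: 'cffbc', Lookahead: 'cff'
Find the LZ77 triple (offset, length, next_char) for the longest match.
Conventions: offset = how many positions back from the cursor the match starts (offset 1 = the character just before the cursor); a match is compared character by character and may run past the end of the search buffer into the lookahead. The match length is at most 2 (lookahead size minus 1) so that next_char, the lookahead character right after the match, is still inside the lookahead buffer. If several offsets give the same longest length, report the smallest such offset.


Try each offset into the search buffer:
  offset=1 (pos 4, char 'c'): match length 1
  offset=2 (pos 3, char 'b'): match length 0
  offset=3 (pos 2, char 'f'): match length 0
  offset=4 (pos 1, char 'f'): match length 0
  offset=5 (pos 0, char 'c'): match length 2
Longest match has length 2 at offset 5.
next_char = character at position 5 + 2 = 7 -> 'f'

Best match: offset=5, length=2 (matching 'cf' starting at position 0)
LZ77 triple: (5, 2, 'f')


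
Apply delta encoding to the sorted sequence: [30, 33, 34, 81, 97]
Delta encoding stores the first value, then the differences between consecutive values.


First value: 30
Deltas:
  33 - 30 = 3
  34 - 33 = 1
  81 - 34 = 47
  97 - 81 = 16


Delta encoded: [30, 3, 1, 47, 16]


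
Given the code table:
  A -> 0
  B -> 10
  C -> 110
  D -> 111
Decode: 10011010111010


Decoding:
10 -> B
0 -> A
110 -> C
10 -> B
111 -> D
0 -> A
10 -> B


Result: BACBDAB


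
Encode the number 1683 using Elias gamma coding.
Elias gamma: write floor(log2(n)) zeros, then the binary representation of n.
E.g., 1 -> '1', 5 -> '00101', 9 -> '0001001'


num_bits = floor(log2(1683)) + 1 = 11
leading_zeros = num_bits - 1 = 10
binary(1683) = 11010010011

Elias gamma(1683) = '0000000000' + '11010010011' = 000000000011010010011 (21 bits)


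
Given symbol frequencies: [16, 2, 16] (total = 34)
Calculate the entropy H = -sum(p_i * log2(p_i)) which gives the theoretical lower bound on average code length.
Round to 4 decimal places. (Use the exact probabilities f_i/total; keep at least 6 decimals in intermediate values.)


Per-symbol terms -p_i * log2(p_i) with p_i = f_i/34:
  p = 16/34 = 0.470588: log2(p) = -1.087463, -p*log2(p) = 0.511747
  p = 2/34 = 0.058824: log2(p) = -4.087463, -p*log2(p) = 0.240439
  p = 16/34 = 0.470588: log2(p) = -1.087463, -p*log2(p) = 0.511747
H = 0.511747 + 0.240439 + 0.511747 = 1.263933

H = 1.2639 bits/symbol


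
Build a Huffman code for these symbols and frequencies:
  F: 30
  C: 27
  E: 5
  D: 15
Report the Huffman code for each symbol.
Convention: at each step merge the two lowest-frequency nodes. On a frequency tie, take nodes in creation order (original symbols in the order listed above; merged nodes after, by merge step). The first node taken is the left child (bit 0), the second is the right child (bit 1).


Huffman tree construction:
Step 1: Merge E(5) + D(15) = 20
Step 2: Merge (E+D)(20) + C(27) = 47
Step 3: Merge F(30) + ((E+D)+C)(47) = 77
Read each symbol's code off the tree from the root (left child = 0, right child = 1).

Codes:
  F: 0 (length 1)
  C: 11 (length 2)
  E: 100 (length 3)
  D: 101 (length 3)
Average code length: 144/77 = 1.8701 bits/symbol


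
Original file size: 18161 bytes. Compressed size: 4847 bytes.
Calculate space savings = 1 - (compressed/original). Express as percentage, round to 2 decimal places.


ratio = compressed/original = 4847/18161 = 0.266891
savings = 1 - ratio = 1 - 0.266891 = 0.733109
as a percentage: 0.733109 * 100 = 73.31%

Space savings = 1 - 4847/18161 = 73.31%


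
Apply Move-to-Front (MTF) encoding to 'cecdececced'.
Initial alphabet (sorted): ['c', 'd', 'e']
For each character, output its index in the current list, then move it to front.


MTF encoding:
'c': index 0 in ['c', 'd', 'e'] -> ['c', 'd', 'e']
'e': index 2 in ['c', 'd', 'e'] -> ['e', 'c', 'd']
'c': index 1 in ['e', 'c', 'd'] -> ['c', 'e', 'd']
'd': index 2 in ['c', 'e', 'd'] -> ['d', 'c', 'e']
'e': index 2 in ['d', 'c', 'e'] -> ['e', 'd', 'c']
'c': index 2 in ['e', 'd', 'c'] -> ['c', 'e', 'd']
'e': index 1 in ['c', 'e', 'd'] -> ['e', 'c', 'd']
'c': index 1 in ['e', 'c', 'd'] -> ['c', 'e', 'd']
'c': index 0 in ['c', 'e', 'd'] -> ['c', 'e', 'd']
'e': index 1 in ['c', 'e', 'd'] -> ['e', 'c', 'd']
'd': index 2 in ['e', 'c', 'd'] -> ['d', 'e', 'c']


Output: [0, 2, 1, 2, 2, 2, 1, 1, 0, 1, 2]


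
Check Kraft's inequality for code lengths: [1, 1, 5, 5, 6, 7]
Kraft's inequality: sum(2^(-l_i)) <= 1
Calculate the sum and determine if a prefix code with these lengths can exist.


Sum = 2^(-1) + 2^(-1) + 2^(-5) + 2^(-5) + 2^(-6) + 2^(-7)
    = 0.5 + 0.5 + 0.03125 + 0.03125 + 0.015625 + 0.0078125
    = 139/128 = 1.0859375
Since 1.0859375 > 1, Kraft's inequality is NOT satisfied.
A prefix code with these lengths CANNOT exist.

Kraft sum = 1.0859375. Not satisfied.


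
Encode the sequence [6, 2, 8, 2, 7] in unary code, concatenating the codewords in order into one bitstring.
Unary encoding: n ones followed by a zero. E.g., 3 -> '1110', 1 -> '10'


Encode each number as n ones followed by a terminating 0:
  6 -> 1111110 (7 bits)
  2 -> 110 (3 bits)
  8 -> 111111110 (9 bits)
  2 -> 110 (3 bits)
  7 -> 11111110 (8 bits)
Total length = 7 + 3 + 9 + 3 + 8 = 30 bits.

Unary([6, 2, 8, 2, 7]) = 111111011011111111011011111110 (30 bits)


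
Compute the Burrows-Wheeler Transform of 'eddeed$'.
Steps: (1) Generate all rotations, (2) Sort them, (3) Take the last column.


Rotations (sorted):
  0: $eddeed -> last char: d
  1: d$eddee -> last char: e
  2: ddeed$e -> last char: e
  3: deed$ed -> last char: d
  4: ed$edde -> last char: e
  5: eddeed$ -> last char: $
  6: eed$edd -> last char: d


BWT = deede$d


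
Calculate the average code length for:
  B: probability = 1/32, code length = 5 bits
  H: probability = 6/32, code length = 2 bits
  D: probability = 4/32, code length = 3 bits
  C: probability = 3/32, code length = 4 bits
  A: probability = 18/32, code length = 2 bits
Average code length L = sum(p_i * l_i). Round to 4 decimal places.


Weighted contributions p_i * l_i:
  B: (1/32) * 5 = 5/32
  H: (6/32) * 2 = 12/32
  D: (4/32) * 3 = 12/32
  C: (3/32) * 4 = 12/32
  A: (18/32) * 2 = 36/32
Sum = (5 + 12 + 12 + 12 + 36)/32 = 77/32

L = 77/32 = 2.4063 bits/symbol


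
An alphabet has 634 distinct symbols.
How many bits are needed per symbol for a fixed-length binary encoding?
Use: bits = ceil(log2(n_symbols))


log2(634) = 9.3083
Bracket: 2^9 = 512 < 634 <= 2^10 = 1024
So ceil(log2(634)) = 10

bits = ceil(log2(634)) = ceil(9.3083) = 10 bits


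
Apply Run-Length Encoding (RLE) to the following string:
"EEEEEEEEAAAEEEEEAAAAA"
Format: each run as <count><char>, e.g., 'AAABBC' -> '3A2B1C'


Scanning runs left to right:
  i=0: run of 'E' x 8 -> '8E'
  i=8: run of 'A' x 3 -> '3A'
  i=11: run of 'E' x 5 -> '5E'
  i=16: run of 'A' x 5 -> '5A'

RLE = 8E3A5E5A


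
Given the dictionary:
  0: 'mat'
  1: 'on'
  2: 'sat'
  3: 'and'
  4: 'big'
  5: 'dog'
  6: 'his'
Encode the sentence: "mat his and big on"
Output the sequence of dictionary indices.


Look up each word in the dictionary:
  'mat' -> 0
  'his' -> 6
  'and' -> 3
  'big' -> 4
  'on' -> 1

Encoded: [0, 6, 3, 4, 1]


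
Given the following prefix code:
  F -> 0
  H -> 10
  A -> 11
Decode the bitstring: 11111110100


Decoding step by step:
Bits 11 -> A
Bits 11 -> A
Bits 11 -> A
Bits 10 -> H
Bits 10 -> H
Bits 0 -> F


Decoded message: AAAHHF


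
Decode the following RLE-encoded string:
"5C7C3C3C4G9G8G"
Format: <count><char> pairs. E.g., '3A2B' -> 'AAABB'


Expanding each <count><char> pair:
  5C -> 'CCCCC'
  7C -> 'CCCCCCC'
  3C -> 'CCC'
  3C -> 'CCC'
  4G -> 'GGGG'
  9G -> 'GGGGGGGGG'
  8G -> 'GGGGGGGG'

Decoded = CCCCCCCCCCCCCCCCCCGGGGGGGGGGGGGGGGGGGGG


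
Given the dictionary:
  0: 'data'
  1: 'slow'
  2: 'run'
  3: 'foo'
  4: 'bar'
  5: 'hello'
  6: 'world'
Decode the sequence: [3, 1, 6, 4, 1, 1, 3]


Look up each index in the dictionary:
  3 -> 'foo'
  1 -> 'slow'
  6 -> 'world'
  4 -> 'bar'
  1 -> 'slow'
  1 -> 'slow'
  3 -> 'foo'

Decoded: "foo slow world bar slow slow foo"


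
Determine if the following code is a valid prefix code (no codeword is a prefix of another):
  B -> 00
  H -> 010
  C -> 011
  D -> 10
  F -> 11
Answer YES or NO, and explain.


Checking each pair (does one codeword prefix another?):
  B='00' vs H='010': no prefix
  B='00' vs C='011': no prefix
  B='00' vs D='10': no prefix
  B='00' vs F='11': no prefix
  H='010' vs B='00': no prefix
  H='010' vs C='011': no prefix
  H='010' vs D='10': no prefix
  H='010' vs F='11': no prefix
  C='011' vs B='00': no prefix
  C='011' vs H='010': no prefix
  C='011' vs D='10': no prefix
  C='011' vs F='11': no prefix
  D='10' vs B='00': no prefix
  D='10' vs H='010': no prefix
  D='10' vs C='011': no prefix
  D='10' vs F='11': no prefix
  F='11' vs B='00': no prefix
  F='11' vs H='010': no prefix
  F='11' vs C='011': no prefix
  F='11' vs D='10': no prefix
No violation found over all pairs.

YES -- this is a valid prefix code. No codeword is a prefix of any other codeword.


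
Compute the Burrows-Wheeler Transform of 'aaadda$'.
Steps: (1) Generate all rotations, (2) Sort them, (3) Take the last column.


Rotations (sorted):
  0: $aaadda -> last char: a
  1: a$aaadd -> last char: d
  2: aaadda$ -> last char: $
  3: aadda$a -> last char: a
  4: adda$aa -> last char: a
  5: da$aaad -> last char: d
  6: dda$aaa -> last char: a


BWT = ad$aada


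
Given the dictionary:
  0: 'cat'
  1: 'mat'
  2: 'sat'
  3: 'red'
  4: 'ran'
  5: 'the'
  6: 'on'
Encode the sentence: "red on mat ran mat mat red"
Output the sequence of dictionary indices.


Look up each word in the dictionary:
  'red' -> 3
  'on' -> 6
  'mat' -> 1
  'ran' -> 4
  'mat' -> 1
  'mat' -> 1
  'red' -> 3

Encoded: [3, 6, 1, 4, 1, 1, 3]


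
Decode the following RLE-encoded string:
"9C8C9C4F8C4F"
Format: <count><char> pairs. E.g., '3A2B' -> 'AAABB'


Expanding each <count><char> pair:
  9C -> 'CCCCCCCCC'
  8C -> 'CCCCCCCC'
  9C -> 'CCCCCCCCC'
  4F -> 'FFFF'
  8C -> 'CCCCCCCC'
  4F -> 'FFFF'

Decoded = CCCCCCCCCCCCCCCCCCCCCCCCCCFFFFCCCCCCCCFFFF


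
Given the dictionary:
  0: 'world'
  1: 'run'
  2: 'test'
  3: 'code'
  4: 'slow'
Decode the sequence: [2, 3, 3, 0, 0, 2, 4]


Look up each index in the dictionary:
  2 -> 'test'
  3 -> 'code'
  3 -> 'code'
  0 -> 'world'
  0 -> 'world'
  2 -> 'test'
  4 -> 'slow'

Decoded: "test code code world world test slow"


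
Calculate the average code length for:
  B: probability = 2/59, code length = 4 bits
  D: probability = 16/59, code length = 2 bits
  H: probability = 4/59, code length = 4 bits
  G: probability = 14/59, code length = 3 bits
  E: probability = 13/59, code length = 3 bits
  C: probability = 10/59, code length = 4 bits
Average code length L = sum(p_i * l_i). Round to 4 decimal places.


Weighted contributions p_i * l_i:
  B: (2/59) * 4 = 8/59
  D: (16/59) * 2 = 32/59
  H: (4/59) * 4 = 16/59
  G: (14/59) * 3 = 42/59
  E: (13/59) * 3 = 39/59
  C: (10/59) * 4 = 40/59
Sum = (8 + 32 + 16 + 42 + 39 + 40)/59 = 177/59

L = 177/59 = 3.0000 bits/symbol


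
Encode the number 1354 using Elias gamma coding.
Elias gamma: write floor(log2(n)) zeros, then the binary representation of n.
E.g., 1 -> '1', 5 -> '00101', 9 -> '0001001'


num_bits = floor(log2(1354)) + 1 = 11
leading_zeros = num_bits - 1 = 10
binary(1354) = 10101001010

Elias gamma(1354) = '0000000000' + '10101001010' = 000000000010101001010 (21 bits)


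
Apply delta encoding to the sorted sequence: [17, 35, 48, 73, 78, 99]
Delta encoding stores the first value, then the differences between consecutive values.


First value: 17
Deltas:
  35 - 17 = 18
  48 - 35 = 13
  73 - 48 = 25
  78 - 73 = 5
  99 - 78 = 21


Delta encoded: [17, 18, 13, 25, 5, 21]


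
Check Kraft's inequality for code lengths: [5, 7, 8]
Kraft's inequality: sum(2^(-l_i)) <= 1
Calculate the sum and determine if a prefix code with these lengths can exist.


Sum = 2^(-5) + 2^(-7) + 2^(-8)
    = 0.03125 + 0.0078125 + 0.00390625
    = 11/256 = 0.04296875
Since 0.04296875 <= 1, Kraft's inequality IS satisfied.
A prefix code with these lengths CAN exist.

Kraft sum = 0.04296875. Satisfied.


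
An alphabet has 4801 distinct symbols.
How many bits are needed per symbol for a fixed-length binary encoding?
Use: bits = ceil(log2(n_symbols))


log2(4801) = 12.2291
Bracket: 2^12 = 4096 < 4801 <= 2^13 = 8192
So ceil(log2(4801)) = 13

bits = ceil(log2(4801)) = ceil(12.2291) = 13 bits


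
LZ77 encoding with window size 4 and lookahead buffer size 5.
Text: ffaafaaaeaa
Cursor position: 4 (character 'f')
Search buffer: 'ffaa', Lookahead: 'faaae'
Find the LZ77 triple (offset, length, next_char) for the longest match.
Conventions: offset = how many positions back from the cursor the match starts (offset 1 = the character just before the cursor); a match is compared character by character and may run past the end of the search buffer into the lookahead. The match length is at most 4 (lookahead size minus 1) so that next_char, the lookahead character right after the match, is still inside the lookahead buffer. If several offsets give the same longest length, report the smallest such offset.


Try each offset into the search buffer:
  offset=1 (pos 3, char 'a'): match length 0
  offset=2 (pos 2, char 'a'): match length 0
  offset=3 (pos 1, char 'f'): match length 3
  offset=4 (pos 0, char 'f'): match length 1
Longest match has length 3 at offset 3.
next_char = character at position 4 + 3 = 7 -> 'a'

Best match: offset=3, length=3 (matching 'faa' starting at position 1)
LZ77 triple: (3, 3, 'a')


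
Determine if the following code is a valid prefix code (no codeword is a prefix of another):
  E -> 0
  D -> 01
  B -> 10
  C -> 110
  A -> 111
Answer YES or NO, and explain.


Checking each pair (does one codeword prefix another?):
  E='0' vs D='01': prefix -- VIOLATION

NO -- this is NOT a valid prefix code. E (0) is a prefix of D (01).


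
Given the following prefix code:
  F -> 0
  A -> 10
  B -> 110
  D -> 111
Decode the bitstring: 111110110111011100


Decoding step by step:
Bits 111 -> D
Bits 110 -> B
Bits 110 -> B
Bits 111 -> D
Bits 0 -> F
Bits 111 -> D
Bits 0 -> F
Bits 0 -> F


Decoded message: DBBDFDFF


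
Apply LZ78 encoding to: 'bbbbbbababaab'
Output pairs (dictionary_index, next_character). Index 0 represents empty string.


LZ78 encoding steps:
Dictionary: {0: ''}
Step 1: w='' (idx 0), next='b' -> output (0, 'b'), add 'b' as idx 1
Step 2: w='b' (idx 1), next='b' -> output (1, 'b'), add 'bb' as idx 2
Step 3: w='bb' (idx 2), next='b' -> output (2, 'b'), add 'bbb' as idx 3
Step 4: w='' (idx 0), next='a' -> output (0, 'a'), add 'a' as idx 4
Step 5: w='b' (idx 1), next='a' -> output (1, 'a'), add 'ba' as idx 5
Step 6: w='ba' (idx 5), next='a' -> output (5, 'a'), add 'baa' as idx 6
Step 7: w='b' (idx 1), end of input -> output (1, '')


Encoded: [(0, 'b'), (1, 'b'), (2, 'b'), (0, 'a'), (1, 'a'), (5, 'a'), (1, '')]


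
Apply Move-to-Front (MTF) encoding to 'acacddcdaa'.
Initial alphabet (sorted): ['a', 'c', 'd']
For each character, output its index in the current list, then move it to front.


MTF encoding:
'a': index 0 in ['a', 'c', 'd'] -> ['a', 'c', 'd']
'c': index 1 in ['a', 'c', 'd'] -> ['c', 'a', 'd']
'a': index 1 in ['c', 'a', 'd'] -> ['a', 'c', 'd']
'c': index 1 in ['a', 'c', 'd'] -> ['c', 'a', 'd']
'd': index 2 in ['c', 'a', 'd'] -> ['d', 'c', 'a']
'd': index 0 in ['d', 'c', 'a'] -> ['d', 'c', 'a']
'c': index 1 in ['d', 'c', 'a'] -> ['c', 'd', 'a']
'd': index 1 in ['c', 'd', 'a'] -> ['d', 'c', 'a']
'a': index 2 in ['d', 'c', 'a'] -> ['a', 'd', 'c']
'a': index 0 in ['a', 'd', 'c'] -> ['a', 'd', 'c']


Output: [0, 1, 1, 1, 2, 0, 1, 1, 2, 0]


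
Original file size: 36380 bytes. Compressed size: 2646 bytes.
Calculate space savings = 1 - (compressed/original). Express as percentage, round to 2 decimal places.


ratio = compressed/original = 2646/36380 = 0.072732
savings = 1 - ratio = 1 - 0.072732 = 0.927268
as a percentage: 0.927268 * 100 = 92.73%

Space savings = 1 - 2646/36380 = 92.73%


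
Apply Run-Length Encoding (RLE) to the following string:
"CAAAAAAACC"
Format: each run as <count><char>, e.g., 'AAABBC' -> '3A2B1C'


Scanning runs left to right:
  i=0: run of 'C' x 1 -> '1C'
  i=1: run of 'A' x 7 -> '7A'
  i=8: run of 'C' x 2 -> '2C'

RLE = 1C7A2C


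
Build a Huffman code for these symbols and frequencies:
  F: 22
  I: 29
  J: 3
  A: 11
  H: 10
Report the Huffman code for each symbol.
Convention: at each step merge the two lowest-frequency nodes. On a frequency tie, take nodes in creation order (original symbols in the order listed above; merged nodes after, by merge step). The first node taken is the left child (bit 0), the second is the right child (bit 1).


Huffman tree construction:
Step 1: Merge J(3) + H(10) = 13
Step 2: Merge A(11) + (J+H)(13) = 24
Step 3: Merge F(22) + (A+(J+H))(24) = 46
Step 4: Merge I(29) + (F+(A+(J+H)))(46) = 75
Read each symbol's code off the tree from the root (left child = 0, right child = 1).

Codes:
  F: 10 (length 2)
  I: 0 (length 1)
  J: 1110 (length 4)
  A: 110 (length 3)
  H: 1111 (length 4)
Average code length: 158/75 = 2.1067 bits/symbol


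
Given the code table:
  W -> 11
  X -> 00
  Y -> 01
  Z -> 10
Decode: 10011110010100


Decoding:
10 -> Z
01 -> Y
11 -> W
10 -> Z
01 -> Y
01 -> Y
00 -> X


Result: ZYWZYYX


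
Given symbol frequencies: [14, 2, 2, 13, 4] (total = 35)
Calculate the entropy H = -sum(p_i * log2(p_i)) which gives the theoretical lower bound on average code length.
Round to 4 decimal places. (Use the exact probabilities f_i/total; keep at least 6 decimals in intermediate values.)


Per-symbol terms -p_i * log2(p_i) with p_i = f_i/35:
  p = 14/35 = 0.400000: log2(p) = -1.321928, -p*log2(p) = 0.528771
  p = 2/35 = 0.057143: log2(p) = -4.129283, -p*log2(p) = 0.235959
  p = 2/35 = 0.057143: log2(p) = -4.129283, -p*log2(p) = 0.235959
  p = 13/35 = 0.371429: log2(p) = -1.428843, -p*log2(p) = 0.530713
  p = 4/35 = 0.114286: log2(p) = -3.129283, -p*log2(p) = 0.357632
H = 0.528771 + 0.235959 + 0.235959 + 0.530713 + 0.357632 = 1.889034

H = 1.889 bits/symbol


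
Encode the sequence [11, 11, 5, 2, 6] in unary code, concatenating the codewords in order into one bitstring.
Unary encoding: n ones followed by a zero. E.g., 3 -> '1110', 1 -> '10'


Encode each number as n ones followed by a terminating 0:
  11 -> 111111111110 (12 bits)
  11 -> 111111111110 (12 bits)
  5 -> 111110 (6 bits)
  2 -> 110 (3 bits)
  6 -> 1111110 (7 bits)
Total length = 12 + 12 + 6 + 3 + 7 = 40 bits.

Unary([11, 11, 5, 2, 6]) = 1111111111101111111111101111101101111110 (40 bits)


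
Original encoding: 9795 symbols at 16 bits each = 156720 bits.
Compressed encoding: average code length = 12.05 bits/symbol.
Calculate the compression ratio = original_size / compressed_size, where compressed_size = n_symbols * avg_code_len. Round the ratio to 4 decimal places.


original_size = n_symbols * orig_bits = 9795 * 16 = 156720 bits
compressed_size = n_symbols * avg_code_len = 9795 * 12.05 = 118029.75 bits
ratio = original_size / compressed_size = 156720 / 118029.75 = 1.3278

Compression ratio = 1.3278


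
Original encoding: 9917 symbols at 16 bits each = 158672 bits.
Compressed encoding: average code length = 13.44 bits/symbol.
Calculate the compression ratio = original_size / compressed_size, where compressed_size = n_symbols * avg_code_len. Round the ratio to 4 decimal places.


original_size = n_symbols * orig_bits = 9917 * 16 = 158672 bits
compressed_size = n_symbols * avg_code_len = 9917 * 13.44 = 133284.48 bits
ratio = original_size / compressed_size = 158672 / 133284.48 = 1.1905

Compression ratio = 1.1905


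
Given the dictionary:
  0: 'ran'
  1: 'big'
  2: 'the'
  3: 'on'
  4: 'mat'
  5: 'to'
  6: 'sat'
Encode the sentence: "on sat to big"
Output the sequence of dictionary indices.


Look up each word in the dictionary:
  'on' -> 3
  'sat' -> 6
  'to' -> 5
  'big' -> 1

Encoded: [3, 6, 5, 1]


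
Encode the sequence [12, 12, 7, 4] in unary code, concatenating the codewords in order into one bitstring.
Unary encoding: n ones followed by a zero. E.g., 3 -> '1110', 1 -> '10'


Encode each number as n ones followed by a terminating 0:
  12 -> 1111111111110 (13 bits)
  12 -> 1111111111110 (13 bits)
  7 -> 11111110 (8 bits)
  4 -> 11110 (5 bits)
Total length = 13 + 13 + 8 + 5 = 39 bits.

Unary([12, 12, 7, 4]) = 111111111111011111111111101111111011110 (39 bits)


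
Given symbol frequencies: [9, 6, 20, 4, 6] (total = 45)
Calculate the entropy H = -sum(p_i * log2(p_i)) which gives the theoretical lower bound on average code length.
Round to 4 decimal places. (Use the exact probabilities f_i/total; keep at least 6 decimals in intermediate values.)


Per-symbol terms -p_i * log2(p_i) with p_i = f_i/45:
  p = 9/45 = 0.200000: log2(p) = -2.321928, -p*log2(p) = 0.464386
  p = 6/45 = 0.133333: log2(p) = -2.906891, -p*log2(p) = 0.387585
  p = 20/45 = 0.444444: log2(p) = -1.169925, -p*log2(p) = 0.519967
  p = 4/45 = 0.088889: log2(p) = -3.491853, -p*log2(p) = 0.310387
  p = 6/45 = 0.133333: log2(p) = -2.906891, -p*log2(p) = 0.387585
H = 0.464386 + 0.387585 + 0.519967 + 0.310387 + 0.387585 = 2.069910

H = 2.0699 bits/symbol


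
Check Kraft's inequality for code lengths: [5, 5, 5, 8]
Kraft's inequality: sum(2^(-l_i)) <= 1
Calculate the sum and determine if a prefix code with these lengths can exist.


Sum = 2^(-5) + 2^(-5) + 2^(-5) + 2^(-8)
    = 0.03125 + 0.03125 + 0.03125 + 0.00390625
    = 25/256 = 0.09765625
Since 0.09765625 <= 1, Kraft's inequality IS satisfied.
A prefix code with these lengths CAN exist.

Kraft sum = 0.09765625. Satisfied.


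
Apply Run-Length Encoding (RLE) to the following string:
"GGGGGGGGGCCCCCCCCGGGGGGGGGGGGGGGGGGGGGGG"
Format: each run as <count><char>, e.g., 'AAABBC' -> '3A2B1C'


Scanning runs left to right:
  i=0: run of 'G' x 9 -> '9G'
  i=9: run of 'C' x 8 -> '8C'
  i=17: run of 'G' x 23 -> '23G'

RLE = 9G8C23G


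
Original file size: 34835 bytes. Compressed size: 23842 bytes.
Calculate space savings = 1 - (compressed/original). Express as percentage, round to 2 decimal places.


ratio = compressed/original = 23842/34835 = 0.684427
savings = 1 - ratio = 1 - 0.684427 = 0.315573
as a percentage: 0.315573 * 100 = 31.56%

Space savings = 1 - 23842/34835 = 31.56%


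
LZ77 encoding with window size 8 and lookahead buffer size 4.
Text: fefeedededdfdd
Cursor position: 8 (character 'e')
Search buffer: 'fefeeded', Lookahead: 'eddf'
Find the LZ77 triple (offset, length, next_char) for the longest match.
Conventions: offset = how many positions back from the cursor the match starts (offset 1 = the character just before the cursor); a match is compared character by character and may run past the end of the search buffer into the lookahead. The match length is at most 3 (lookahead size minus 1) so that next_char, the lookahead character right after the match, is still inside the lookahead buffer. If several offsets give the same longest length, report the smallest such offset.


Try each offset into the search buffer:
  offset=1 (pos 7, char 'd'): match length 0
  offset=2 (pos 6, char 'e'): match length 2
  offset=3 (pos 5, char 'd'): match length 0
  offset=4 (pos 4, char 'e'): match length 2
  offset=5 (pos 3, char 'e'): match length 1
  offset=6 (pos 2, char 'f'): match length 0
  offset=7 (pos 1, char 'e'): match length 1
  offset=8 (pos 0, char 'f'): match length 0
Longest match has length 2, found at offsets 2, 4; take the smallest, offset 2.
next_char = character at position 8 + 2 = 10 -> 'd'

Best match: offset=2, length=2 (matching 'ed' starting at position 6)
LZ77 triple: (2, 2, 'd')


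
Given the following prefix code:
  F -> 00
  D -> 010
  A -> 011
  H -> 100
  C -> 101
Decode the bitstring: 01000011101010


Decoding step by step:
Bits 010 -> D
Bits 00 -> F
Bits 011 -> A
Bits 101 -> C
Bits 010 -> D


Decoded message: DFACD


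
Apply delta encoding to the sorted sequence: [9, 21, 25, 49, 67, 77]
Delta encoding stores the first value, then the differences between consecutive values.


First value: 9
Deltas:
  21 - 9 = 12
  25 - 21 = 4
  49 - 25 = 24
  67 - 49 = 18
  77 - 67 = 10


Delta encoded: [9, 12, 4, 24, 18, 10]


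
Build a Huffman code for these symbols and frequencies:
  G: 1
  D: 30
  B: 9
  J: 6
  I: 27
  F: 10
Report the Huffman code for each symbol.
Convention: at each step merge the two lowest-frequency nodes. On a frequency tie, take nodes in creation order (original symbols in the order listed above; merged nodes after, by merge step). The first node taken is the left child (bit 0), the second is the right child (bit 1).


Huffman tree construction:
Step 1: Merge G(1) + J(6) = 7
Step 2: Merge (G+J)(7) + B(9) = 16
Step 3: Merge F(10) + ((G+J)+B)(16) = 26
Step 4: Merge (F+((G+J)+B))(26) + I(27) = 53
Step 5: Merge D(30) + ((F+((G+J)+B))+I)(53) = 83
Read each symbol's code off the tree from the root (left child = 0, right child = 1).

Codes:
  G: 10100 (length 5)
  D: 0 (length 1)
  B: 1011 (length 4)
  J: 10101 (length 5)
  I: 11 (length 2)
  F: 100 (length 3)
Average code length: 185/83 = 2.2289 bits/symbol


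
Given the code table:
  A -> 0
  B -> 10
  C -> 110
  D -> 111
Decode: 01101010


Decoding:
0 -> A
110 -> C
10 -> B
10 -> B


Result: ACBB


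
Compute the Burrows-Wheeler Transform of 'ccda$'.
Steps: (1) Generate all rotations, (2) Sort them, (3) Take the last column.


Rotations (sorted):
  0: $ccda -> last char: a
  1: a$ccd -> last char: d
  2: ccda$ -> last char: $
  3: cda$c -> last char: c
  4: da$cc -> last char: c


BWT = ad$cc


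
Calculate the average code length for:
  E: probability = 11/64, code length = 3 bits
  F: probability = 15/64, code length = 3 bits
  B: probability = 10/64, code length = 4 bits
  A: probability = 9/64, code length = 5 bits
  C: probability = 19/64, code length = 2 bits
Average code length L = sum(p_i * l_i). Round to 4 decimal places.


Weighted contributions p_i * l_i:
  E: (11/64) * 3 = 33/64
  F: (15/64) * 3 = 45/64
  B: (10/64) * 4 = 40/64
  A: (9/64) * 5 = 45/64
  C: (19/64) * 2 = 38/64
Sum = (33 + 45 + 40 + 45 + 38)/64 = 201/64

L = 201/64 = 3.1406 bits/symbol


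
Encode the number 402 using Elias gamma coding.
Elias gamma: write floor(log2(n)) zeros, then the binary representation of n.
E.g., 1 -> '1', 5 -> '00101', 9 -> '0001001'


num_bits = floor(log2(402)) + 1 = 9
leading_zeros = num_bits - 1 = 8
binary(402) = 110010010

Elias gamma(402) = '00000000' + '110010010' = 00000000110010010 (17 bits)


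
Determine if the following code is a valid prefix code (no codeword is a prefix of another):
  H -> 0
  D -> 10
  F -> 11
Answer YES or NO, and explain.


Checking each pair (does one codeword prefix another?):
  H='0' vs D='10': no prefix
  H='0' vs F='11': no prefix
  D='10' vs H='0': no prefix
  D='10' vs F='11': no prefix
  F='11' vs H='0': no prefix
  F='11' vs D='10': no prefix
No violation found over all pairs.

YES -- this is a valid prefix code. No codeword is a prefix of any other codeword.


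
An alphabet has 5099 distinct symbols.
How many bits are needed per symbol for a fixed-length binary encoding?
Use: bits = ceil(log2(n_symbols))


log2(5099) = 12.316
Bracket: 2^12 = 4096 < 5099 <= 2^13 = 8192
So ceil(log2(5099)) = 13

bits = ceil(log2(5099)) = ceil(12.316) = 13 bits


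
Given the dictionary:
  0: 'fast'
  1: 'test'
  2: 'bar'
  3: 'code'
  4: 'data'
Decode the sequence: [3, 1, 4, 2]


Look up each index in the dictionary:
  3 -> 'code'
  1 -> 'test'
  4 -> 'data'
  2 -> 'bar'

Decoded: "code test data bar"


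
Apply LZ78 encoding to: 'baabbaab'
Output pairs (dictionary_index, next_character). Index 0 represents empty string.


LZ78 encoding steps:
Dictionary: {0: ''}
Step 1: w='' (idx 0), next='b' -> output (0, 'b'), add 'b' as idx 1
Step 2: w='' (idx 0), next='a' -> output (0, 'a'), add 'a' as idx 2
Step 3: w='a' (idx 2), next='b' -> output (2, 'b'), add 'ab' as idx 3
Step 4: w='b' (idx 1), next='a' -> output (1, 'a'), add 'ba' as idx 4
Step 5: w='ab' (idx 3), end of input -> output (3, '')


Encoded: [(0, 'b'), (0, 'a'), (2, 'b'), (1, 'a'), (3, '')]


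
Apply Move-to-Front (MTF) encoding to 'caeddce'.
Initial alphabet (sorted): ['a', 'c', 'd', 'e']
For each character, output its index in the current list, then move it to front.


MTF encoding:
'c': index 1 in ['a', 'c', 'd', 'e'] -> ['c', 'a', 'd', 'e']
'a': index 1 in ['c', 'a', 'd', 'e'] -> ['a', 'c', 'd', 'e']
'e': index 3 in ['a', 'c', 'd', 'e'] -> ['e', 'a', 'c', 'd']
'd': index 3 in ['e', 'a', 'c', 'd'] -> ['d', 'e', 'a', 'c']
'd': index 0 in ['d', 'e', 'a', 'c'] -> ['d', 'e', 'a', 'c']
'c': index 3 in ['d', 'e', 'a', 'c'] -> ['c', 'd', 'e', 'a']
'e': index 2 in ['c', 'd', 'e', 'a'] -> ['e', 'c', 'd', 'a']


Output: [1, 1, 3, 3, 0, 3, 2]


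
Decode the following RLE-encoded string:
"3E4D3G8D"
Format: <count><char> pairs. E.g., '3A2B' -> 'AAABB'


Expanding each <count><char> pair:
  3E -> 'EEE'
  4D -> 'DDDD'
  3G -> 'GGG'
  8D -> 'DDDDDDDD'

Decoded = EEEDDDDGGGDDDDDDDD


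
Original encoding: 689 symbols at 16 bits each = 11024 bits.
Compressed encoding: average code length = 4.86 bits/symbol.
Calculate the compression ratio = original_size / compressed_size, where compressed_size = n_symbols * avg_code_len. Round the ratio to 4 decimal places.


original_size = n_symbols * orig_bits = 689 * 16 = 11024 bits
compressed_size = n_symbols * avg_code_len = 689 * 4.86 = 3348.54 bits
ratio = original_size / compressed_size = 11024 / 3348.54 = 3.2922

Compression ratio = 3.2922


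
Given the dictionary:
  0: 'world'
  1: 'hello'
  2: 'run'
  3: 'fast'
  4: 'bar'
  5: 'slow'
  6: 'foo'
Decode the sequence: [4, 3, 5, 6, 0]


Look up each index in the dictionary:
  4 -> 'bar'
  3 -> 'fast'
  5 -> 'slow'
  6 -> 'foo'
  0 -> 'world'

Decoded: "bar fast slow foo world"


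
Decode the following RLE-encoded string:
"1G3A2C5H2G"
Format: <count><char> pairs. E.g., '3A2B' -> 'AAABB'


Expanding each <count><char> pair:
  1G -> 'G'
  3A -> 'AAA'
  2C -> 'CC'
  5H -> 'HHHHH'
  2G -> 'GG'

Decoded = GAAACCHHHHHGG


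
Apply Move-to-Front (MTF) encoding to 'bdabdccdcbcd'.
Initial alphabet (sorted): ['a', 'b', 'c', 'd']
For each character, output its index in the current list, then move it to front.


MTF encoding:
'b': index 1 in ['a', 'b', 'c', 'd'] -> ['b', 'a', 'c', 'd']
'd': index 3 in ['b', 'a', 'c', 'd'] -> ['d', 'b', 'a', 'c']
'a': index 2 in ['d', 'b', 'a', 'c'] -> ['a', 'd', 'b', 'c']
'b': index 2 in ['a', 'd', 'b', 'c'] -> ['b', 'a', 'd', 'c']
'd': index 2 in ['b', 'a', 'd', 'c'] -> ['d', 'b', 'a', 'c']
'c': index 3 in ['d', 'b', 'a', 'c'] -> ['c', 'd', 'b', 'a']
'c': index 0 in ['c', 'd', 'b', 'a'] -> ['c', 'd', 'b', 'a']
'd': index 1 in ['c', 'd', 'b', 'a'] -> ['d', 'c', 'b', 'a']
'c': index 1 in ['d', 'c', 'b', 'a'] -> ['c', 'd', 'b', 'a']
'b': index 2 in ['c', 'd', 'b', 'a'] -> ['b', 'c', 'd', 'a']
'c': index 1 in ['b', 'c', 'd', 'a'] -> ['c', 'b', 'd', 'a']
'd': index 2 in ['c', 'b', 'd', 'a'] -> ['d', 'c', 'b', 'a']


Output: [1, 3, 2, 2, 2, 3, 0, 1, 1, 2, 1, 2]


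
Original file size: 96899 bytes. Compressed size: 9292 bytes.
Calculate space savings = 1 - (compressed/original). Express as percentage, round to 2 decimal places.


ratio = compressed/original = 9292/96899 = 0.095894
savings = 1 - ratio = 1 - 0.095894 = 0.904106
as a percentage: 0.904106 * 100 = 90.41%

Space savings = 1 - 9292/96899 = 90.41%


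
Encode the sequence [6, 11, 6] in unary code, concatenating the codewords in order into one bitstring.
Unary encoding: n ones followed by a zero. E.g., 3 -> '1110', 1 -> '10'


Encode each number as n ones followed by a terminating 0:
  6 -> 1111110 (7 bits)
  11 -> 111111111110 (12 bits)
  6 -> 1111110 (7 bits)
Total length = 7 + 12 + 7 = 26 bits.

Unary([6, 11, 6]) = 11111101111111111101111110 (26 bits)


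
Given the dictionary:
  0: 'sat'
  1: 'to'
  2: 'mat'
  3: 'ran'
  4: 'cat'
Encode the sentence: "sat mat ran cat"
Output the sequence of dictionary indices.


Look up each word in the dictionary:
  'sat' -> 0
  'mat' -> 2
  'ran' -> 3
  'cat' -> 4

Encoded: [0, 2, 3, 4]


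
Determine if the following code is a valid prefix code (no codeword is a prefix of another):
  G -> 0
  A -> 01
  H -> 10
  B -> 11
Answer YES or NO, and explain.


Checking each pair (does one codeword prefix another?):
  G='0' vs A='01': prefix -- VIOLATION

NO -- this is NOT a valid prefix code. G (0) is a prefix of A (01).
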